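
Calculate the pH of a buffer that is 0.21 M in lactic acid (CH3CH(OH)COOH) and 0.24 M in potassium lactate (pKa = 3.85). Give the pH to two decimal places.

Henderson–Hasselbalch: pH = pKa + log([CH3CH(OH)COO-]/[CH3CH(OH)COOH]) = 3.85 + log(0.24/0.21)
pH = 3.85 + (+0.058) = 3.91

pH = 3.91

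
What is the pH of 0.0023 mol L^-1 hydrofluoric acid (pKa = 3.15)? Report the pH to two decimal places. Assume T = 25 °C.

pH = 3.01

HF ⇌ F- + H+
Ka = 10^(−3.15) = 7.08 × 10^-4
Ka = [H+]²/(0.0023 − [H+]) = 7.08 × 10^-4
[H+] is not negligible relative to C₀; solve [H+]² + 0.000708·[H+] − 1.63e-06 = 0.
[H+] = (−Ka + √(Ka² + 4·Ka·C₀))/2 = 9.70 × 10^-4 M
pH = −log[H+] = −log(9.70 × 10^-4) = 3.01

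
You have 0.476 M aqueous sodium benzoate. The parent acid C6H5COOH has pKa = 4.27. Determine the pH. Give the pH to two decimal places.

C6H5COO- is the conjugate base of the weak acid C6H5COOH.
Ka = 10^(−4.27) = 5.37 × 10^-5
Kb = Kw/Ka = 1.0×10^-14 / 5.37 × 10^-5 = 1.86 × 10^-10
Let x = [OH-] at equilibrium. Kb = x²/(0.476 − x).
Since Kb ≪ C₀, x ≈ √(Kb·C₀) = 9.41 × 10^-6 M.
pOH = 5.03, so pH = 14.00 − pOH = 8.97

pH = 8.97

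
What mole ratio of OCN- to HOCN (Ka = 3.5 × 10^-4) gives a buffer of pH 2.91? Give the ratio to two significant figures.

pKa = -log(3.5 × 10^-4) = 3.456
pH = pKa + log(r) ⇒ log(r) = 2.91 − 3.456 = -0.546
r = [OCN-]/[HOCN] = 10^(-0.546) = 0.284

ratio = 0.28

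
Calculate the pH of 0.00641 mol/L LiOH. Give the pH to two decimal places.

LiOH is a strong base; [OH-] = 0.00641 M.
pOH = -log(0.00641) = 2.19
pH = 14.00 - 2.19 = 11.81

pH = 11.81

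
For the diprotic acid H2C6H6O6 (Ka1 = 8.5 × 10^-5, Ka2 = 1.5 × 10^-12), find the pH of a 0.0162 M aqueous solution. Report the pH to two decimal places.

pH = 2.95

Since Ka1 ≫ Ka2, the first ionization dominates [H+].
Ka1 = x²/(0.0162 − x) = 8.5 × 10^-5
Solving the quadratic: x = (−Ka1 + √(Ka1² + 4·Ka1·C₀))/2 = 1.13 × 10^-3 M
pH = −log(1.13 × 10^-3) = 2.95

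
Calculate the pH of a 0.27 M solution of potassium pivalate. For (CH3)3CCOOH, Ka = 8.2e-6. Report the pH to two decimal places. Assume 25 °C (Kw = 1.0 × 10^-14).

(CH3)3CCOO- is the conjugate base of the weak acid (CH3)3CCOOH.
Kb = Kw/Ka = 1.0×10^-14 / 8.2 × 10^-6 = 1.22 × 10^-9
Kb = [OH-]²/(0.27 − [OH-]) = 1.22 × 10^-9
Assume [OH-] ≪ 0.27: [OH-] ≈ √(1.22 × 10^-9 × 0.27) = 1.81 × 10^-5 M
([OH-]/C₀ = 0.0067% < 5%, so the approximation holds.)
pOH = −log(1.81 × 10^-5) = 4.74; pH = 14.00 − 4.74 = 9.26

pH = 9.26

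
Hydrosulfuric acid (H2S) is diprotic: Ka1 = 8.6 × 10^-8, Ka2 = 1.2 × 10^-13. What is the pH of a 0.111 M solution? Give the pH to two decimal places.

pH = 4.01

Since Ka1 ≫ Ka2, the first ionization dominates [H+].
Ka1 = x²/(0.111 − x) = 8.6 × 10^-8
x ≈ √(8.6 × 10^-8 × 0.111) = 9.77 × 10^-5 M
pH = −log(9.77 × 10^-5) = 4.01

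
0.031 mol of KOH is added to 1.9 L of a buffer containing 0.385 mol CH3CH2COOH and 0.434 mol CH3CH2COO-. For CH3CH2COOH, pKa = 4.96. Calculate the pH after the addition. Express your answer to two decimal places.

pH = 5.08

OH- converts CH3CH2COOH to CH3CH2COO-: CH3CH2COOH → 0.354 mol, CH3CH2COO- → 0.465 mol.
pH = pKa + log(n_CH3CH2COO-/n_CH3CH2COOH) = 4.96 + log(0.465/0.354) = 4.96 + (+0.118)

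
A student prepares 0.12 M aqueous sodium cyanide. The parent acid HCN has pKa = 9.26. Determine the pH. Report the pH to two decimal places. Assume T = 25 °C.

CN- is the conjugate base of the weak acid HCN.
Ka = 10^(−9.26) = 5.50 × 10^-10
Kb = Kw/Ka = 1.0×10^-14 / 5.50 × 10^-10 = 1.82 × 10^-5
Kb = [OH-]²/(0.12 − [OH-]) = 1.82 × 10^-5
Since Kb ≪ C₀, [OH-] ≈ √(Kb·C₀) = 1.48 × 10^-3 M.
pOH = −log(1.48 × 10^-3) = 2.83; pH = 14.00 − 2.83 = 11.17

pH = 11.17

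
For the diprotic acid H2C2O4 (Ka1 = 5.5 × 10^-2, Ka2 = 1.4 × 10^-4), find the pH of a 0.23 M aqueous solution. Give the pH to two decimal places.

pH = 1.05

Ka1 ≫ Ka2, so treat the first dissociation as the only significant source of H+.
Ka1 = x²/(0.23 − x) = 5.5 × 10^-2
Solving the quadratic: x = (−Ka1 + √(Ka1² + 4·Ka1·C₀))/2 = 8.83 × 10^-2 M
pH = −log(8.83 × 10^-2) = 1.05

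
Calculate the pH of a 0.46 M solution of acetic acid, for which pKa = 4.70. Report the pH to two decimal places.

pH = 2.52

CH3COOH ⇌ CH3COO- + H+
Ka = 10^(−4.70) = 2.00 × 10^-5
Let x = [H+] at equilibrium. Ka = x²/(0.46 − x).
Assume x ≪ 0.46: x ≈ √(2.00 × 10^-5 × 0.46) = 3.03 × 10^-3 M
pH = −log(3.03 × 10^-3) = 2.52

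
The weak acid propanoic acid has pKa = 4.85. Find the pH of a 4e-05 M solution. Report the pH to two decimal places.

pH = 4.75

CH3CH2COOH ⇌ CH3CH2COO- + H+
Ka = 10^(−4.85) = 1.41 × 10^-5
Ka = x²/(4e-05 − x) = 1.41 × 10^-5
The 5% rule fails; solving x² + Ka·x − Ka·C₀ = 0 exactly:
x = (−Ka + √(Ka² + 4·Ka·C₀))/2 = 1.77 × 10^-5 M
pH = −log[H+] = −log(1.77 × 10^-5) = 4.75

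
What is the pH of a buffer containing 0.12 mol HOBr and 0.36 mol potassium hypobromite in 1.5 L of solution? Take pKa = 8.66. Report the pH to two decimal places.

pH = 9.14

Using pH = pKa + log([base]/[acid]) with [base]/[acid] = 0.36/0.12:
pH = 8.66 + (+0.477) = 9.14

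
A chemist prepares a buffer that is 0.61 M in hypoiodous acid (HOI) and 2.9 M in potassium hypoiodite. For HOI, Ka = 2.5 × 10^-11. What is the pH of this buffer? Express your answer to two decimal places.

pH = 11.28

pKa = −log(2.5 × 10^-11) = 10.602
Using pH = pKa + log([base]/[acid]) with [base]/[acid] = 2.9/0.61:
pH = 10.602 + (+0.677) = 11.28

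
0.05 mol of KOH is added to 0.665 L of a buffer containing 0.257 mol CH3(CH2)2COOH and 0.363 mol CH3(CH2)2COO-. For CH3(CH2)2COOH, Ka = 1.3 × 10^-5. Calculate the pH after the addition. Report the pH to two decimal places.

After neutralization: n(CH3(CH2)2COOH) = 0.207 mol, n(CH3(CH2)2COO-) = 0.413 mol.
pKa = −log(1.3 × 10^-5) = 4.886
pH = pKa + log([A⁻]/[HA]) = 4.886 + log(0.413/0.207) = 4.886 +0.300

pH = 5.19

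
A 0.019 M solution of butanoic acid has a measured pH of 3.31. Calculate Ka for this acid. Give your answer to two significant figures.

[H+] = 10^(-3.31) = 4.90 × 10^-4 M
At equilibrium [HA] = 0.019 − 4.90 × 10^-4 = 1.85 × 10^-2 M
Ka = [H+][A-]/[HA] = (4.90 × 10^-4)² / 1.85 × 10^-2 = 1.3 × 10^-5

Ka = 1.3 × 10^-5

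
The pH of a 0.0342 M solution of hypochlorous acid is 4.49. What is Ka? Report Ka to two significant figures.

[H+] = 10^(-4.49) = 3.24 × 10^-5 M
At equilibrium [HA] = 0.0342 − 3.24 × 10^-5 = 3.42 × 10^-2 M
Ka = [H+][A-]/[HA] = (3.24 × 10^-5)² / 3.42 × 10^-2 = 3.1 × 10^-8

Ka = 3.1 × 10^-8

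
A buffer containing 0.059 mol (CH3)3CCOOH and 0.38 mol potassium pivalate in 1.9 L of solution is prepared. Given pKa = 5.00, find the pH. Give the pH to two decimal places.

pH = 5.81

pH = pKa + log([A⁻]/[HA]) = 5.00 + log(0.38/0.059)
pH = 5.00 + (+0.809) = 5.81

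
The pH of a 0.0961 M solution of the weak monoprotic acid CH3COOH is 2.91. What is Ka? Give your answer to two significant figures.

[H+] = 10^(-2.91) = 1.23 × 10^-3 M
At equilibrium [HA] = 0.0961 − 1.23 × 10^-3 = 9.49 × 10^-2 M
Ka = [H+][A-]/[HA] = (1.23 × 10^-3)² / 9.49 × 10^-2 = 1.6 × 10^-5

Ka = 1.6 × 10^-5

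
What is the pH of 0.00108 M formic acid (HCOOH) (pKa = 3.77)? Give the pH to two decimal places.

HCOOH ⇌ HCOO- + H+
Ka = 10^(−3.77) = 1.70 × 10^-4
Ka = [H+]²/(0.00108 − [H+]) = 1.70 × 10^-4
Here C₀/Ka ≈ 6.35, so the small-[H+] approximation fails. Use the quadratic:
[H+] = [−0.00017 + √(0.00017² + 7.34e-07)]/2 = 3.52 × 10^-4 M
pH = −log[H+] = −log(3.52 × 10^-4) = 3.45

pH = 3.45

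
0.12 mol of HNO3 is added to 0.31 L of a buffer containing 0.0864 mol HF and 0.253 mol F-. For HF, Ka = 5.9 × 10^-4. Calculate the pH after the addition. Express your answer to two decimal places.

pH = 3.04

After neutralization: n(HF) = 0.206 mol, n(F-) = 0.133 mol.
pKa = −log(5.9 × 10^-4) = 3.229
pH = pKa + log([A⁻]/[HA]) = 3.229 + log(0.133/0.206) = 3.229 -0.190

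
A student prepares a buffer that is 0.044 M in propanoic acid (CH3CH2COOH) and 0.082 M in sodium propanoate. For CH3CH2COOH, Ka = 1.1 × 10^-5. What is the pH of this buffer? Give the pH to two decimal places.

pH = 5.23

pKa = −log(1.1 × 10^-5) = 4.959
pH = pKa + log([A⁻]/[HA]) = 4.959 + log(0.082/0.044)
pH = 4.959 + (+0.270) = 5.23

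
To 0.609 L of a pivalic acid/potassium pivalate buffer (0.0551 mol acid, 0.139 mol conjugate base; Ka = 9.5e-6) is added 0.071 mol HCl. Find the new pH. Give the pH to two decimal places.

pH = 4.75

After neutralization: n((CH3)3CCOOH) = 0.126 mol, n((CH3)3CCOO-) = 0.068 mol.
pKa = −log(9.5 × 10^-6) = 5.022
Henderson–Hasselbalch with mole ratio 0.068/0.126: pH = 5.022 + (-0.268)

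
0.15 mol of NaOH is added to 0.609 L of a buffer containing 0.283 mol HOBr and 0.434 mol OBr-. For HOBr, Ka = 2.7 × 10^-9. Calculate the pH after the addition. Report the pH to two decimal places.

pH = 9.21

OH- converts HOBr to OBr-: HOBr → 0.133 mol, OBr- → 0.584 mol.
pKa = −log(2.7 × 10^-9) = 8.569
pH = pKa + log(n_OBr-/n_HOBr) = 8.569 + log(0.584/0.133) = 8.569 + (+0.643)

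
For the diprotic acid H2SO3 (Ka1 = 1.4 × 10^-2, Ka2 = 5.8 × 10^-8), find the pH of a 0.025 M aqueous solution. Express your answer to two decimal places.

Since Ka1 ≫ Ka2, the first ionization dominates [H+].
Ka1 = x²/(0.025 − x) = 1.4 × 10^-2
Solving the quadratic: x = (−Ka1 + √(Ka1² + 4·Ka1·C₀))/2 = 1.30 × 10^-2 M
pH = −log(1.30 × 10^-2) = 1.89

pH = 1.89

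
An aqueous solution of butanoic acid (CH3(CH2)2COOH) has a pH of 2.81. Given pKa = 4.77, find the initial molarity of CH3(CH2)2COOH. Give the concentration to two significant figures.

C₀ = 1.4 × 10^-1 M

[H+] = 10^(-2.81) = 1.55 × 10^-3 M = x
Ka = 10^(−4.77) = 1.70 × 10^-5
Ka = x²/(C₀ − x) ⇒ C₀ = x + x²/Ka
C₀ = 1.55 × 10^-3 + (1.55 × 10^-3)²/(1.70 × 10^-5) = 1.43 × 10^-1 M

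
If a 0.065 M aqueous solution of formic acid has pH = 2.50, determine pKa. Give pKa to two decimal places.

pKa = 3.79

[H+] = 10^(-2.50) = 3.16 × 10^-3 M
At equilibrium [HA] = 0.065 − 3.16 × 10^-3 = 6.18 × 10^-2 M
Ka = [H+][A-]/[HA] = (3.16 × 10^-3)² / 6.18 × 10^-2 = 1.62 × 10^-4
pKa = -log(1.62 × 10^-4) = 3.79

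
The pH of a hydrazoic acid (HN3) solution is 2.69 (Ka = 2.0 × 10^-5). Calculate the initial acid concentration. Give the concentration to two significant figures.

[H+] = 10^(-2.69) = 2.04 × 10^-3 M = x
Ka = x²/(C₀ − x) ⇒ C₀ = x + x²/Ka
C₀ = 2.04 × 10^-3 + (2.04 × 10^-3)²/(2.0 × 10^-5) = 2.10 × 10^-1 M

C₀ = 2.1 × 10^-1 M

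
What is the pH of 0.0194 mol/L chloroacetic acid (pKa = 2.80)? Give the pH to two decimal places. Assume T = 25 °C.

pH = 2.32

ClCH2COOH ⇌ ClCH2COO- + H+
Ka = 10^(−2.80) = 1.58 × 10^-3
Let x = [H+] at equilibrium. Ka = x²/(0.0194 − x).
Here C₀/Ka ≈ 12.3, so the small-x approximation fails. Use the quadratic:
x = [−0.00158 + √(0.00158² + 0.000123)]/2 = 4.80 × 10^-3 M
pH = −log(4.80 × 10^-3) = 2.32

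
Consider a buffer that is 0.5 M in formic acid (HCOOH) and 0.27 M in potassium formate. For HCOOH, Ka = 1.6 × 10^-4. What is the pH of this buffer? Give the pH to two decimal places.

pKa = −log(1.6 × 10^-4) = 3.796
Henderson–Hasselbalch: pH = pKa + log([HCOO-]/[HCOOH]) = 3.796 + log(0.27/0.5)
pH = 3.796 + (-0.268) = 3.53

pH = 3.53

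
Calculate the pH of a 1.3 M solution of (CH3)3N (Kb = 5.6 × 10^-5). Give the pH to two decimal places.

(CH3)3N + H2O ⇌ (CH3)3NH+ + OH-
Kb = x²/(1.3 − x) = 5.6 × 10^-5
Assume x ≪ 1.3: x ≈ √(5.6 × 10^-5 × 1.3) = 8.53 × 10^-3 M
(x/C₀ = 0.66% < 5%, so the approximation holds.)
pOH = 2.07, so pH = 14.00 − pOH = 11.93

pH = 11.93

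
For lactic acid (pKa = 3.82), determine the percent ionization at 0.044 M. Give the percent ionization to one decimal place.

CH3CH(OH)COOH ⇌ CH3CH(OH)COO- + H+; let x = [H+] at equilibrium.
Ka = 10^(−3.82) = 1.51 × 10^-4
Ka = x²/(C₀ − x); solving the quadratic gives x = 2.50 × 10^-3 M.
% ionization = x/C₀ × 100% = 2.50 × 10^-3/0.044 × 100% = 5.7%

5.7%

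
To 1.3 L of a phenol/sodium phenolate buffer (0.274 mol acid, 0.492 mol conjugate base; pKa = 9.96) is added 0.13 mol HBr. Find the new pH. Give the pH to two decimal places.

pH = 9.91

After neutralization: n(C6H5OH) = 0.404 mol, n(C6H5O-) = 0.362 mol.
Henderson–Hasselbalch with mole ratio 0.362/0.404: pH = 9.96 + (-0.048)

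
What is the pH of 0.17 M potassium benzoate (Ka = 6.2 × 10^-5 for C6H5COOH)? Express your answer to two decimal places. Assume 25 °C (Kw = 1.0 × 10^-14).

C6H5COO- is the conjugate base of the weak acid C6H5COOH.
Kb = Kw/Ka = 1.0×10^-14 / 6.2 × 10^-5 = 1.61 × 10^-10
Let x = [OH-] at equilibrium. Kb = x²/(0.17 − x).
Assume x ≪ 0.17: x ≈ √(1.61 × 10^-10 × 0.17) = 5.23 × 10^-6 M
Check: 0.0031% ionized — well under 5%, approximation valid.
pOH = 5.28, so pH = 14.00 − pOH = 8.72

pH = 8.72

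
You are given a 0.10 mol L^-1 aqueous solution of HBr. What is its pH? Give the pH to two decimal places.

pH = 1.00

HBr is a strong acid and dissociates completely, so [H+] = 0.10 M.
pH = -log(0.1) = 1.00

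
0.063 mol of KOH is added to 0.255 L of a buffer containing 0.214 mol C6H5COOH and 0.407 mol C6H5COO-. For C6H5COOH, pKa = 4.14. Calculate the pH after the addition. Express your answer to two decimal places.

pH = 4.63

OH- converts C6H5COOH to C6H5COO-: C6H5COOH → 0.151 mol, C6H5COO- → 0.47 mol.
pH = pKa + log([A⁻]/[HA]) = 4.14 + log(0.47/0.151) = 4.14 +0.493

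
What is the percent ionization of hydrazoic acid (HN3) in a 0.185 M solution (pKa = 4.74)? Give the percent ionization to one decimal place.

1.0%

HN3 ⇌ N3- + H+; let x = [H+] at equilibrium.
Ka = 10^(−4.74) = 1.82 × 10^-5
x ≈ √(Ka·C₀) = √(1.82 × 10^-5 × 0.185) = 1.83 × 10^-3 M
% ionization = x/C₀ × 100% = 1.83 × 10^-3/0.185 × 100% = 1.0%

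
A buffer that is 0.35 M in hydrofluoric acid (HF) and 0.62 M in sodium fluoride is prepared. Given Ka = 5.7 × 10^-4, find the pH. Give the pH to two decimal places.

pKa = −log(5.7 × 10^-4) = 3.244
Henderson–Hasselbalch: pH = pKa + log([F-]/[HF]) = 3.244 + log(0.62/0.35)
pH = 3.244 + (+0.248) = 3.49

pH = 3.49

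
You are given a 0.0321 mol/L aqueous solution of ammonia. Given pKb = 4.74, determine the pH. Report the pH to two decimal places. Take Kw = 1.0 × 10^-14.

NH3 + H2O ⇌ NH4+ + OH-
Kb = 10^(−4.74) = 1.82 × 10^-5
Kb = [OH-]²/(0.0321 − [OH-]) = 1.82 × 10^-5
Neglecting [OH-] in the denominator: [OH-] = √(1.82 × 10^-5 × 0.0321) = 7.64 × 10^-4 M
([OH-]/C₀ = 2.4% < 5%, so the approximation holds.)
pOH = −log(7.64 × 10^-4) = 3.12; pH = 14.00 − 3.12 = 10.88

pH = 10.88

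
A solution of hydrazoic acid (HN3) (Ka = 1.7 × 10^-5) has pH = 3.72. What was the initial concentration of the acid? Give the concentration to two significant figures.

C₀ = 2.3 × 10^-3 M

[H+] = 10^(-3.72) = 1.91 × 10^-4 M = x
Ka = x²/(C₀ − x) ⇒ C₀ = x + x²/Ka
C₀ = 1.91 × 10^-4 + (1.91 × 10^-4)²/(1.7 × 10^-5) = 2.34 × 10^-3 M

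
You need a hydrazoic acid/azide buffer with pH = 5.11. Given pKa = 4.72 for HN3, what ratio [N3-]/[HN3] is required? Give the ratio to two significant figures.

pH = pKa + log(r) ⇒ log(r) = 5.11 − 4.72 = +0.39
r = [N3-]/[HN3] = 10^(+0.39) = 2.45

ratio = 2.5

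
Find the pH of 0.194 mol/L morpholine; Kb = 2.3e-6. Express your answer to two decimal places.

pH = 10.82

C4H8ONH + H2O ⇌ C4H8ONH2+ + OH-
Kb = x²/(0.194 − x) = 2.3 × 10^-6
Assume x ≪ 0.194: x ≈ √(2.3 × 10^-6 × 0.194) = 6.68 × 10^-4 M
(x/C₀ = 0.34% < 5%, so the approximation holds.)
pOH = −log(6.68 × 10^-4) = 3.18; pH = 14.00 − 3.18 = 10.82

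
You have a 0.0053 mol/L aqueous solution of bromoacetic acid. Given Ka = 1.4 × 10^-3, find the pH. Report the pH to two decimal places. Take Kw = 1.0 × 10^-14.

pH = 2.68

BrCH2COOH ⇌ BrCH2COO- + H+
Ka = x²/(0.0053 − x) = 1.4 × 10^-3
Here C₀/Ka ≈ 3.79, so the small-x approximation fails. Use the quadratic:
x = [−0.0014 + √(0.0014² + 2.97e-05)]/2 = 2.11 × 10^-3 M
pH = −log[H+] = −log(2.11 × 10^-3) = 2.68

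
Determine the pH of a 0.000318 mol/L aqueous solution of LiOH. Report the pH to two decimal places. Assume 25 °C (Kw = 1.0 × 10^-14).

pH = 10.50

LiOH is a strong base; [OH-] = 0.000318 M.
pOH = -log(0.000318) = 3.50
pH = 14.00 - 3.50 = 10.50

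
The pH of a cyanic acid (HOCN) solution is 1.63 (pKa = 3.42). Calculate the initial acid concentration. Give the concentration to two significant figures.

C₀ = 1.5 M

[H+] = 10^(-1.63) = 2.34 × 10^-2 M = x
Ka = 10^(−3.42) = 3.80 × 10^-4
Ka = x²/(C₀ − x) ⇒ C₀ = x + x²/Ka
C₀ = 2.34 × 10^-2 + (2.34 × 10^-2)²/(3.80 × 10^-4) = 1.46 M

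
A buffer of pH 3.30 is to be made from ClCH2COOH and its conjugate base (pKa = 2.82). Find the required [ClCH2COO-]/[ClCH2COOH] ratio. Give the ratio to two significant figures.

ratio = 3.0

pH = pKa + log(r) ⇒ log(r) = 3.30 − 2.82 = +0.48
r = [ClCH2COO-]/[ClCH2COOH] = 10^(+0.48) = 3.02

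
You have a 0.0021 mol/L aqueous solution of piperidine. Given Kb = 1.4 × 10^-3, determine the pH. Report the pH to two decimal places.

C5H10NH + H2O ⇌ C5H10NH2+ + OH-
From the ICE table, Kb = [OH-]²/(0.0021 − [OH-]) = 1.4 × 10^-3.
The 5% rule fails; solving [OH-]² + Kb·[OH-] − Kb·C₀ = 0 exactly:
[OH-] = (−Kb + √(Kb² + 4·Kb·C₀))/2 = 1.15 × 10^-3 M
pOH = −log(1.15 × 10^-3) = 2.94; pH = 14.00 − 2.94 = 11.06

pH = 11.06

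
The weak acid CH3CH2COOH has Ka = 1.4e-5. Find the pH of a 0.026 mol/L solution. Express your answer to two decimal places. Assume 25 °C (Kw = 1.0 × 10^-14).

CH3CH2COOH ⇌ CH3CH2COO- + H+
From the ICE table, Ka = x²/(0.026 − x) = 1.4 × 10^-5.
Neglecting x in the denominator: x = √(1.4 × 10^-5 × 0.026) = 6.03 × 10^-4 M
pH = −log[H+] = −log(6.03 × 10^-4) = 3.22

pH = 3.22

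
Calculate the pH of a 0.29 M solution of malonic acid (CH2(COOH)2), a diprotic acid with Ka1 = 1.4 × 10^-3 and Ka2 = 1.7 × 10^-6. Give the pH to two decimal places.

pH = 1.71

Ka1 ≫ Ka2, so treat the first dissociation as the only significant source of H+.
Ka1 = x²/(0.29 − x) = 1.4 × 10^-3
Solving the quadratic: x = (−Ka1 + √(Ka1² + 4·Ka1·C₀))/2 = 1.95 × 10^-2 M
pH = −log(1.95 × 10^-2) = 1.71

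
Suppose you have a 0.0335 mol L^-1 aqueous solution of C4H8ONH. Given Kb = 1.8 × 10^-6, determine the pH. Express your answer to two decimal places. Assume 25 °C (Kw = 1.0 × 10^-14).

pH = 10.39

C4H8ONH + H2O ⇌ C4H8ONH2+ + OH-
From the ICE table, Kb = [OH-]²/(0.0335 − [OH-]) = 1.8 × 10^-6.
Since Kb ≪ C₀, [OH-] ≈ √(Kb·C₀) = 2.46 × 10^-4 M.
([OH-]/C₀ = 0.73% < 5%, so the approximation holds.)
pOH = −log(2.46 × 10^-4) = 3.61; pH = 14.00 − 3.61 = 10.39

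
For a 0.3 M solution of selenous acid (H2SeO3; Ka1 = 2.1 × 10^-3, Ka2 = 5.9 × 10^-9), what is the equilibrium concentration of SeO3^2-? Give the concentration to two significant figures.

First ionization gives [H+] ≈ [HSeO3-] = 2.41 × 10^-2 M.
Second step: Ka2 = [H+][SeO3^2-]/[HSeO3-] ≈ [SeO3^2-] (since [H+] ≈ [HSeO3-]).
So [SeO3^2-] ≈ Ka2.

5.9 × 10^-9 M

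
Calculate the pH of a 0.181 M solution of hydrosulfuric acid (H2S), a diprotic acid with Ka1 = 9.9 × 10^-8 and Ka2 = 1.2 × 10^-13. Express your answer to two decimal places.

Since Ka1 ≫ Ka2, the first ionization dominates [H+].
Ka1 = x²/(0.181 − x) = 9.9 × 10^-8
x ≈ √(9.9 × 10^-8 × 0.181) = 1.34 × 10^-4 M
pH = −log(1.34 × 10^-4) = 3.87

pH = 3.87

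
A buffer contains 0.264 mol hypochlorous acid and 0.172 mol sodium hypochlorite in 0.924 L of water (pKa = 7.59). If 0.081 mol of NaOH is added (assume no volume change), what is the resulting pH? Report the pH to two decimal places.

pH = 7.73

OH- converts HOCl to OCl-: HOCl → 0.183 mol, OCl- → 0.253 mol.
pH = pKa + log(n_OCl-/n_HOCl) = 7.59 + log(0.253/0.183) = 7.59 + (+0.141)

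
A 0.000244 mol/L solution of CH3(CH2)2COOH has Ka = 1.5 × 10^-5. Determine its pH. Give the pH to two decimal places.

pH = 4.27

CH3(CH2)2COOH ⇌ CH3(CH2)2COO- + H+
Ka = x²/(0.000244 − x) = 1.5 × 10^-5
The 5% rule fails; solving x² + Ka·x − Ka·C₀ = 0 exactly:
x = (−Ka + √(Ka² + 4·Ka·C₀))/2 = 5.35 × 10^-5 M
pH = −log(5.35 × 10^-5) = 4.27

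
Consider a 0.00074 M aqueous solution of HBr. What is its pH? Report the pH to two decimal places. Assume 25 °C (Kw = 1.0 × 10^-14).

pH = 3.13

HBr is a strong acid and dissociates completely, so [H+] = 0.00074 M.
pH = -log(0.00074) = 3.13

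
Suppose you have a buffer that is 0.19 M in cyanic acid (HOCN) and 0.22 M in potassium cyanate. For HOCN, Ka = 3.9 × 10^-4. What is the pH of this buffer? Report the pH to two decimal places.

pH = 3.47

pKa = −log(3.9 × 10^-4) = 3.409
Henderson–Hasselbalch: pH = pKa + log([OCN-]/[HOCN]) = 3.409 + log(0.22/0.19)
pH = 3.409 + (+0.064) = 3.47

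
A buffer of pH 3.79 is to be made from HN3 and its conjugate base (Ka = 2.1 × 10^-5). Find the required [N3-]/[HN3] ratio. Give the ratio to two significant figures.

ratio = 0.13

pKa = -log(2.1 × 10^-5) = 4.678
pH = pKa + log(r) ⇒ log(r) = 3.79 − 4.678 = -0.888
r = [N3-]/[HN3] = 10^(-0.888) = 0.129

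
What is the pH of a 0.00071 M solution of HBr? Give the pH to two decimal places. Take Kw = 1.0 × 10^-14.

pH = 3.15

HBr is a strong acid and dissociates completely, so [H+] = 0.00071 M.
pH = -log(0.00071) = 3.15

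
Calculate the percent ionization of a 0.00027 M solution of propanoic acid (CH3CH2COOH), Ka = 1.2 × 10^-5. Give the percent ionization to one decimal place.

19.0%

CH3CH2COOH ⇌ CH3CH2COO- + H+; let x = [H+] at equilibrium.
Ka = x²/(C₀ − x); solving the quadratic gives x = 5.12 × 10^-5 M.
Fraction ionized = 5.12 × 10^-5 / 0.00027 = 0.1896 → 19.0%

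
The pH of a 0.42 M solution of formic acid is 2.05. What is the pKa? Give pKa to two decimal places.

[H+] = 10^(-2.05) = 8.91 × 10^-3 M
At equilibrium [HA] = 0.42 − 8.91 × 10^-3 = 4.11 × 10^-1 M
Ka = [H+][A-]/[HA] = (8.91 × 10^-3)² / 4.11 × 10^-1 = 1.93 × 10^-4
pKa = -log(1.93 × 10^-4) = 3.71

pKa = 3.71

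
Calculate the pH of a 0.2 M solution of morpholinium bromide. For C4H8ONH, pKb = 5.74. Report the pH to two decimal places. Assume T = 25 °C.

pH = 4.48

C4H8ONH2+ is the conjugate acid of the weak base C4H8ONH.
Kb = 10^(−5.74) = 1.82 × 10^-6
Ka = Kw/Kb = 1.0×10^-14 / 1.82 × 10^-6 = 5.49 × 10^-9
From the ICE table, Ka = [H+]²/(0.2 − [H+]) = 5.49 × 10^-9.
Since Ka ≪ C₀, [H+] ≈ √(Ka·C₀) = 3.31 × 10^-5 M.
([H+]/C₀ = 0.017% < 5%, so the approximation holds.)
pH = −log[H+] = −log(3.31 × 10^-5) = 4.48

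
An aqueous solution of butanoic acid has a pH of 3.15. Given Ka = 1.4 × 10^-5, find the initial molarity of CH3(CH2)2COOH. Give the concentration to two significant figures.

[H+] = 10^(-3.15) = 7.08 × 10^-4 M = x
Ka = x²/(C₀ − x) ⇒ C₀ = x + x²/Ka
C₀ = 7.08 × 10^-4 + (7.08 × 10^-4)²/(1.4 × 10^-5) = 3.65 × 10^-2 M

C₀ = 3.7 × 10^-2 M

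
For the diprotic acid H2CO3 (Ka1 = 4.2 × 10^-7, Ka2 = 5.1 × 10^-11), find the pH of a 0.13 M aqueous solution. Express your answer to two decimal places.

Ka1 ≫ Ka2, so treat the first dissociation as the only significant source of H+.
Ka1 = x²/(0.13 − x) = 4.2 × 10^-7
x ≈ √(4.2 × 10^-7 × 0.13) = 2.34 × 10^-4 M
pH = −log(2.34 × 10^-4) = 3.63

pH = 3.63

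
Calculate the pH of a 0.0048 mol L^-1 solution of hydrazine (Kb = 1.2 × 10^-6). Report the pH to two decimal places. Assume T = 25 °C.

pH = 9.88

N2H4 + H2O ⇌ N2H5+ + OH-
From the ICE table, Kb = x²/(0.0048 − x) = 1.2 × 10^-6.
Neglecting x in the denominator: x = √(1.2 × 10^-6 × 0.0048) = 7.59 × 10^-5 M
(x/C₀ = 1.6% < 5%, so the approximation holds.)
pOH = 4.12, so pH = 14.00 − pOH = 9.88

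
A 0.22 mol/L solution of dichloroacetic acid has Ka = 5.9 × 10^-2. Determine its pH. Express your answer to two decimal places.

Cl2CHCOOH ⇌ Cl2CHCOO- + H+
Let x = [H+] at equilibrium. Ka = x²/(0.22 − x).
The 5% rule fails; solving x² + Ka·x − Ka·C₀ = 0 exactly:
x = (−Ka + √(Ka² + 4·Ka·C₀))/2 = 8.82 × 10^-2 M
pH = −log(8.82 × 10^-2) = 1.05

pH = 1.05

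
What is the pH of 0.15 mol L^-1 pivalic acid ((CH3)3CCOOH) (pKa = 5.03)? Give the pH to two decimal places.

pH = 2.93

(CH3)3CCOOH ⇌ (CH3)3CCOO- + H+
Ka = 10^(−5.03) = 9.33 × 10^-6
Let x = [H+] at equilibrium. Ka = x²/(0.15 − x).
Neglecting x in the denominator: x = √(9.33 × 10^-6 × 0.15) = 1.18 × 10^-3 M
pH = −log(1.18 × 10^-3) = 2.93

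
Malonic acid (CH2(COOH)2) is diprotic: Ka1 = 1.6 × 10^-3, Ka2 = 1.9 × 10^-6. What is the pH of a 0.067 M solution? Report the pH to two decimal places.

pH = 2.02

Ka1 ≫ Ka2, so treat the first dissociation as the only significant source of H+.
Ka1 = x²/(0.067 − x) = 1.6 × 10^-3
Solving the quadratic: x = (−Ka1 + √(Ka1² + 4·Ka1·C₀))/2 = 9.58 × 10^-3 M
pH = −log(9.58 × 10^-3) = 2.02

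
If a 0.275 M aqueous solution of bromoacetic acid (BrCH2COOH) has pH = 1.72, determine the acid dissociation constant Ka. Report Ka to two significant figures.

[H+] = 10^(-1.72) = 1.91 × 10^-2 M
At equilibrium [HA] = 0.275 − 1.91 × 10^-2 = 2.56 × 10^-1 M
Ka = [H+][A-]/[HA] = (1.91 × 10^-2)² / 2.56 × 10^-1 = 1.4 × 10^-3

Ka = 1.4 × 10^-3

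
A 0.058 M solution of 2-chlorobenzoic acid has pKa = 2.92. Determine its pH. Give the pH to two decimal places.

ClC6H4COOH ⇌ ClC6H4COO- + H+
Ka = 10^(−2.92) = 1.20 × 10^-3
Ka = [H+]²/(0.058 − [H+]) = 1.20 × 10^-3
[H+] is not negligible relative to C₀; solve [H+]² + 0.0012·[H+] − 6.96e-05 = 0.
[H+] = [−0.0012 + √(0.0012² + 0.000278)]/2 = 7.76 × 10^-3 M
pH = −log[H+] = −log(7.76 × 10^-3) = 2.11

pH = 2.11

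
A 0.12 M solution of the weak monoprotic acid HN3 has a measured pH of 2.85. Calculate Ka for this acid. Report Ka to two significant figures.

Ka = 1.7 × 10^-5

[H+] = 10^(-2.85) = 1.41 × 10^-3 M
At equilibrium [HA] = 0.12 − 1.41 × 10^-3 = 1.19 × 10^-1 M
Ka = [H+][A-]/[HA] = (1.41 × 10^-3)² / 1.19 × 10^-1 = 1.7 × 10^-5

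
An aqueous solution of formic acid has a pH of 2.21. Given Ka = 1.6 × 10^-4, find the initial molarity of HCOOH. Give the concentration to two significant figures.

C₀ = 2.4 × 10^-1 M

[H+] = 10^(-2.21) = 6.17 × 10^-3 M = x
Ka = x²/(C₀ − x) ⇒ C₀ = x + x²/Ka
C₀ = 6.17 × 10^-3 + (6.17 × 10^-3)²/(1.6 × 10^-4) = 2.44 × 10^-1 M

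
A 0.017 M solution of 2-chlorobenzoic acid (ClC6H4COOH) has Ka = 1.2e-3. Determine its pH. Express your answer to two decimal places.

ClC6H4COOH ⇌ ClC6H4COO- + H+
Ka = x²/(0.017 − x) = 1.2 × 10^-3
The 5% rule fails; solving x² + Ka·x − Ka·C₀ = 0 exactly:
x = (−Ka + √(Ka² + 4·Ka·C₀))/2 = 3.96 × 10^-3 M
pH = −log(3.96 × 10^-3) = 2.40

pH = 2.40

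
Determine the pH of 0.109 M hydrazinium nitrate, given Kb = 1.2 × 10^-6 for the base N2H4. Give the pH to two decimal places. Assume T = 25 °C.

N2H5+ is the conjugate acid of the weak base N2H4.
Ka = Kw/Kb = 1.0×10^-14 / 1.2 × 10^-6 = 8.33 × 10^-9
From the ICE table, Ka = x²/(0.109 − x) = 8.33 × 10^-9.
Neglecting x in the denominator: x = √(8.33 × 10^-9 × 0.109) = 3.01 × 10^-5 M
pH = −log[H+] = −log(3.01 × 10^-5) = 4.52

pH = 4.52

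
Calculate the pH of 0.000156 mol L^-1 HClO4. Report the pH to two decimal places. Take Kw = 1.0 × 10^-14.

HClO4 is a strong acid and dissociates completely, so [H+] = 0.000156 M.
pH = -log(0.000156) = 3.81

pH = 3.81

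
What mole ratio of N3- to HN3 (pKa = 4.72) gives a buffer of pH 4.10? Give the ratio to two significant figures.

pH = pKa + log(r) ⇒ log(r) = 4.10 − 4.72 = -0.62
r = [N3-]/[HN3] = 10^(-0.62) = 0.24

ratio = 0.24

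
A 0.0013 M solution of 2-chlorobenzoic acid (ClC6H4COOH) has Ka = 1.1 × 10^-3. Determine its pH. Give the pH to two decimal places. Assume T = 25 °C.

ClC6H4COOH ⇌ ClC6H4COO- + H+
From the ICE table, Ka = x²/(0.0013 − x) = 1.1 × 10^-3.
Here C₀/Ka ≈ 1.18, so the small-x approximation fails. Use the quadratic:
x = (−Ka + √(Ka² + 4·Ka·C₀))/2 = 7.66 × 10^-4 M
pH = −log(7.66 × 10^-4) = 3.12

pH = 3.12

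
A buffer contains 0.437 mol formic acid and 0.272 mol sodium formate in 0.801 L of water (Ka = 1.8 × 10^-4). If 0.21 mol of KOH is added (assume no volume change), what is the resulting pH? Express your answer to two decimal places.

pH = 4.07

OH- converts HCOOH to HCOO-: HCOOH → 0.227 mol, HCOO- → 0.482 mol.
pKa = −log(1.8 × 10^-4) = 3.745
Henderson–Hasselbalch with mole ratio 0.482/0.227: pH = 3.745 + (+0.327)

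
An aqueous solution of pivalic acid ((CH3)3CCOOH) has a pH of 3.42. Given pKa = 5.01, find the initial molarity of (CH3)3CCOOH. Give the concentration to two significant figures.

[H+] = 10^(-3.42) = 3.80 × 10^-4 M = x
Ka = 10^(−5.01) = 9.77 × 10^-6
Ka = x²/(C₀ − x) ⇒ C₀ = x + x²/Ka
C₀ = 3.80 × 10^-4 + (3.80 × 10^-4)²/(9.77 × 10^-6) = 1.52 × 10^-2 M

C₀ = 1.5 × 10^-2 M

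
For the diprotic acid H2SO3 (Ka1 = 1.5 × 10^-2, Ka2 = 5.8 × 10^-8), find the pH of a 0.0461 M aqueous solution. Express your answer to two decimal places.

pH = 1.70

Since Ka1 ≫ Ka2, the first ionization dominates [H+].
Ka1 = x²/(0.0461 − x) = 1.5 × 10^-2
Solving the quadratic: x = (−Ka1 + √(Ka1² + 4·Ka1·C₀))/2 = 1.98 × 10^-2 M
pH = −log(1.98 × 10^-2) = 1.70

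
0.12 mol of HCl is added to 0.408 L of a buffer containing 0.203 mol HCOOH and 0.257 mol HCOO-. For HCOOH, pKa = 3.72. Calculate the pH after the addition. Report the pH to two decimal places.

pH = 3.35

Added H+ converts HCOO- to HCOOH: HCOOH → 0.323 mol, HCOO- → 0.137 mol.
pH = pKa + log(n_HCOO-/n_HCOOH) = 3.72 + log(0.137/0.323) = 3.72 + (-0.372)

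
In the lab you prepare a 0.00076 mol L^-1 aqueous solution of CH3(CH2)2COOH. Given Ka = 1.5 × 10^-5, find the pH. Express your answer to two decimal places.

CH3(CH2)2COOH ⇌ CH3(CH2)2COO- + H+
From the ICE table, Ka = x²/(0.00076 − x) = 1.5 × 10^-5.
The 5% rule fails; solving x² + Ka·x − Ka·C₀ = 0 exactly:
x = [−1.5e-05 + √(1.5e-05² + 4.56e-08)]/2 = 9.95 × 10^-5 M
pH = −log(9.95 × 10^-5) = 4.00

pH = 4.00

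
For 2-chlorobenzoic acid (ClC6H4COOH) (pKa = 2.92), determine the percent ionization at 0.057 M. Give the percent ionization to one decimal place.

ClC6H4COOH ⇌ ClC6H4COO- + H+; let x = [H+] at equilibrium.
Ka = 10^(−2.92) = 1.20 × 10^-3
Ka = x²/(C₀ − x); solving the quadratic gives x = 7.69 × 10^-3 M.
% ionization = x/C₀ × 100% = 7.69 × 10^-3/0.057 × 100% = 13.5%

13.5%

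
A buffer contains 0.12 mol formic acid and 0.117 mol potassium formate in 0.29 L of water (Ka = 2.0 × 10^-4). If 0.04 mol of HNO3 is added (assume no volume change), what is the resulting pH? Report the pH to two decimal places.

After neutralization: n(HCOOH) = 0.16 mol, n(HCOO-) = 0.077 mol.
pKa = −log(2.0 × 10^-4) = 3.699
pH = pKa + log([A⁻]/[HA]) = 3.699 + log(0.077/0.16) = 3.699 -0.318

pH = 3.38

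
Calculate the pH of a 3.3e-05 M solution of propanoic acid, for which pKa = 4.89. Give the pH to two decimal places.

CH3CH2COOH ⇌ CH3CH2COO- + H+
Ka = 10^(−4.89) = 1.29 × 10^-5
Ka = [H+]²/(3.3e-05 − [H+]) = 1.29 × 10^-5
[H+] is not negligible relative to C₀; solve [H+]² + 1.29e-05·[H+] − 4.26e-10 = 0.
[H+] = [−1.29e-05 + √(1.29e-05² + 1.7e-09)]/2 = 1.52 × 10^-5 M
pH = −log(1.52 × 10^-5) = 4.82

pH = 4.82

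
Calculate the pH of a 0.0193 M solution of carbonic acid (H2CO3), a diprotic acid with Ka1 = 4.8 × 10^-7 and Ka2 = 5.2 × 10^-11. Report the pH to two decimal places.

Ka1 ≫ Ka2, so treat the first dissociation as the only significant source of H+.
Ka1 = x²/(0.0193 − x) = 4.8 × 10^-7
x ≈ √(4.8 × 10^-7 × 0.0193) = 9.62 × 10^-5 M
pH = −log(9.62 × 10^-5) = 4.02

pH = 4.02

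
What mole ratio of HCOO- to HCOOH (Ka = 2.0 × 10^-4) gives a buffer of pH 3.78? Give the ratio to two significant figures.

pKa = -log(2.0 × 10^-4) = 3.699
pH = pKa + log(r) ⇒ log(r) = 3.78 − 3.699 = +0.081
r = [HCOO-]/[HCOOH] = 10^(+0.081) = 1.21

ratio = 1.2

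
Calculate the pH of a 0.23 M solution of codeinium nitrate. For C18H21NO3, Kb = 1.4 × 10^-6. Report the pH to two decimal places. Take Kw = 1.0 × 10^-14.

pH = 4.39

C18H22NO3+ is the conjugate acid of the weak base C18H21NO3.
Ka = Kw/Kb = 1.0×10^-14 / 1.4 × 10^-6 = 7.14 × 10^-9
Ka = [H+]²/(0.23 − [H+]) = 7.14 × 10^-9
Neglecting [H+] in the denominator: [H+] = √(7.14 × 10^-9 × 0.23) = 4.05 × 10^-5 M
([H+]/C₀ = 0.018% < 5%, so the approximation holds.)
pH = −log[H+] = −log(4.05 × 10^-5) = 4.39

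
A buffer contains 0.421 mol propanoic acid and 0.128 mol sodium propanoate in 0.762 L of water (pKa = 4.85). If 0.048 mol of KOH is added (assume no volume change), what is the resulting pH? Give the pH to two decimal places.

pH = 4.52

After neutralization: n(CH3CH2COOH) = 0.373 mol, n(CH3CH2COO-) = 0.176 mol.
pH = pKa + log(n_CH3CH2COO-/n_CH3CH2COOH) = 4.85 + log(0.176/0.373) = 4.85 + (-0.326)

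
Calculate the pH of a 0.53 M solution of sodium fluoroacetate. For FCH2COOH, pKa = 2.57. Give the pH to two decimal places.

FCH2COO- is the conjugate base of the weak acid FCH2COOH.
Ka = 10^(−2.57) = 2.69 × 10^-3
Kb = Kw/Ka = 1.0×10^-14 / 2.69 × 10^-3 = 3.72 × 10^-12
Let x = [OH-] at equilibrium. Kb = x²/(0.53 − x).
Neglecting x in the denominator: x = √(3.72 × 10^-12 × 0.53) = 1.40 × 10^-6 M
Check: 0.00026% ionized — well under 5%, approximation valid.
pOH = −log(1.40 × 10^-6) = 5.85; pH = 14.00 − 5.85 = 8.15

pH = 8.15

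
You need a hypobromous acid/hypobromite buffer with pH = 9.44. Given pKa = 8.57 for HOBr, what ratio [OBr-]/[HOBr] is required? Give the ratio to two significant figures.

ratio = 7.4

pH = pKa + log(r) ⇒ log(r) = 9.44 − 8.57 = +0.87
r = [OBr-]/[HOBr] = 10^(+0.87) = 7.41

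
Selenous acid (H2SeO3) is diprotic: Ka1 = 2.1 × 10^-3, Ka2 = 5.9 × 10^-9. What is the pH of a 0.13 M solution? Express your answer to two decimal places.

Since Ka1 ≫ Ka2, the first ionization dominates [H+].
Ka1 = x²/(0.13 − x) = 2.1 × 10^-3
Solving the quadratic: x = (−Ka1 + √(Ka1² + 4·Ka1·C₀))/2 = 1.55 × 10^-2 M
pH = −log(1.55 × 10^-2) = 1.81

pH = 1.81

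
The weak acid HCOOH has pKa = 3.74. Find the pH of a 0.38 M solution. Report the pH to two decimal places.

HCOOH ⇌ HCOO- + H+
Ka = 10^(−3.74) = 1.82 × 10^-4
Ka = x²/(0.38 − x) = 1.82 × 10^-4
Since Ka ≪ C₀, x ≈ √(Ka·C₀) = 8.32 × 10^-3 M.
(x/C₀ = 2.2% < 5%, so the approximation holds.)
pH = −log[H+] = −log(8.32 × 10^-3) = 2.08

pH = 2.08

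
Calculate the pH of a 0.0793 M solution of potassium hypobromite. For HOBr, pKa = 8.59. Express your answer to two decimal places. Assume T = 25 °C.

OBr- is the conjugate base of the weak acid HOBr.
Ka = 10^(−8.59) = 2.57 × 10^-9
Kb = Kw/Ka = 1.0×10^-14 / 2.57 × 10^-9 = 3.89 × 10^-6
Kb = x²/(0.0793 − x) = 3.89 × 10^-6
Assume x ≪ 0.0793: x ≈ √(3.89 × 10^-6 × 0.0793) = 5.55 × 10^-4 M
(x/C₀ = 0.7% < 5%, so the approximation holds.)
pOH = 3.26, so pH = 14.00 − pOH = 10.74

pH = 10.74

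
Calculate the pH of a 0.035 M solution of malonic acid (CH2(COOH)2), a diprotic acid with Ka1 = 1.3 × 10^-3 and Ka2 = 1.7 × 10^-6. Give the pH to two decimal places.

pH = 2.21

Ka1 ≫ Ka2, so treat the first dissociation as the only significant source of H+.
Ka1 = x²/(0.035 − x) = 1.3 × 10^-3
Solving the quadratic: x = (−Ka1 + √(Ka1² + 4·Ka1·C₀))/2 = 6.13 × 10^-3 M
pH = −log(6.13 × 10^-3) = 2.21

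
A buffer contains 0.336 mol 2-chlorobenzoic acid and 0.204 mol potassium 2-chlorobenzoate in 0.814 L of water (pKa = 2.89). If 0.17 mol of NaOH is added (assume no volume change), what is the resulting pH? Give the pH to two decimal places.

OH- converts ClC6H4COOH to ClC6H4COO-: ClC6H4COOH → 0.166 mol, ClC6H4COO- → 0.374 mol.
pH = pKa + log(n_ClC6H4COO-/n_ClC6H4COOH) = 2.89 + log(0.374/0.166) = 2.89 + (+0.353)

pH = 3.24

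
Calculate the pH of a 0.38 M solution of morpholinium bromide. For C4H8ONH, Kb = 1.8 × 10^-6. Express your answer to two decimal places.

pH = 4.34

C4H8ONH2+ is the conjugate acid of the weak base C4H8ONH.
Ka = Kw/Kb = 1.0×10^-14 / 1.8 × 10^-6 = 5.56 × 10^-9
Ka = x²/(0.38 − x) = 5.56 × 10^-9
Assume x ≪ 0.38: x ≈ √(5.56 × 10^-9 × 0.38) = 4.60 × 10^-5 M
pH = −log[H+] = −log(4.60 × 10^-5) = 4.34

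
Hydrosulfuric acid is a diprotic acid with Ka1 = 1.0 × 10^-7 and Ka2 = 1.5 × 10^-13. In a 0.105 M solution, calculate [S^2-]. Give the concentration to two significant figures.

First ionization gives [H+] ≈ [HS-] = 1.02 × 10^-4 M.
Second step: Ka2 = [H+][S^2-]/[HS-] ≈ [S^2-] (since [H+] ≈ [HS-]).
So [S^2-] ≈ Ka2.

1.5 × 10^-13 M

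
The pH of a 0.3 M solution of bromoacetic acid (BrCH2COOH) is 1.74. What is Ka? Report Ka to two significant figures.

[H+] = 10^(-1.74) = 1.82 × 10^-2 M
At equilibrium [HA] = 0.3 − 1.82 × 10^-2 = 2.82 × 10^-1 M
Ka = [H+][A-]/[HA] = (1.82 × 10^-2)² / 2.82 × 10^-1 = 1.2 × 10^-3

Ka = 1.2 × 10^-3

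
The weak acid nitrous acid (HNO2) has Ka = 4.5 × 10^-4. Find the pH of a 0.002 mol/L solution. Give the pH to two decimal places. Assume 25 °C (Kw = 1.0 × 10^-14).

pH = 3.12

HNO2 ⇌ NO2- + H+
From the ICE table, Ka = [H+]²/(0.002 − [H+]) = 4.5 × 10^-4.
Here C₀/Ka ≈ 4.44, so the small-[H+] approximation fails. Use the quadratic:
[H+] = [−0.00045 + √(0.00045² + 3.6e-06)]/2 = 7.50 × 10^-4 M
pH = −log[H+] = −log(7.50 × 10^-4) = 3.12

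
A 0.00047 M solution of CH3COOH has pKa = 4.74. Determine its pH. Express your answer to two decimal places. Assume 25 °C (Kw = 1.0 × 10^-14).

CH3COOH ⇌ CH3COO- + H+
Ka = 10^(−4.74) = 1.82 × 10^-5
From the ICE table, Ka = [H+]²/(0.00047 − [H+]) = 1.82 × 10^-5.
Here C₀/Ka ≈ 25.8, so the small-[H+] approximation fails. Use the quadratic:
[H+] = (−Ka + √(Ka² + 4·Ka·C₀))/2 = 8.38 × 10^-5 M
pH = −log[H+] = −log(8.38 × 10^-5) = 4.08

pH = 4.08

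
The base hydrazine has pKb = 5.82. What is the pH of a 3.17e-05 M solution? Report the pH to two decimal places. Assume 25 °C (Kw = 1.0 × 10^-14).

N2H4 + H2O ⇌ N2H5+ + OH-
Kb = 10^(−5.82) = 1.51 × 10^-6
Let x = [OH-] at equilibrium. Kb = x²/(3.17e-05 − x).
Here C₀/Kb ≈ 21, so the small-x approximation fails. Use the quadratic:
x = (−Kb + √(Kb² + 4·Kb·C₀))/2 = 6.20 × 10^-6 M
pOH = 5.21, so pH = 14.00 − pOH = 8.79

pH = 8.79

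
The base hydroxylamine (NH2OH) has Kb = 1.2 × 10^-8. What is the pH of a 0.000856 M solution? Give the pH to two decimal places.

pH = 8.51

NH2OH + H2O ⇌ NH3OH+ + OH-
From the ICE table, Kb = [OH-]²/(0.000856 − [OH-]) = 1.2 × 10^-8.
Neglecting [OH-] in the denominator: [OH-] = √(1.2 × 10^-8 × 0.000856) = 3.20 × 10^-6 M
pOH = −log(3.20 × 10^-6) = 5.49; pH = 14.00 − 5.49 = 8.51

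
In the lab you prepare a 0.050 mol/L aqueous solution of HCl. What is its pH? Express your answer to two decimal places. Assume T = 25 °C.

HCl is a strong acid and dissociates completely, so [H+] = 0.050 M.
pH = -log(0.05) = 1.30

pH = 1.30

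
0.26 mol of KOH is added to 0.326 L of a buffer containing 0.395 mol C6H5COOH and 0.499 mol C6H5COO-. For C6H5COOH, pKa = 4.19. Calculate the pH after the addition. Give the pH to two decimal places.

pH = 4.94

After neutralization: n(C6H5COOH) = 0.135 mol, n(C6H5COO-) = 0.759 mol.
pH = pKa + log(n_C6H5COO-/n_C6H5COOH) = 4.19 + log(0.759/0.135) = 4.19 + (+0.750)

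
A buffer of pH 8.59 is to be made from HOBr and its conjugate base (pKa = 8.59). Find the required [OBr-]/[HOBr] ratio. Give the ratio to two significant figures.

pH = pKa + log(r) ⇒ log(r) = 8.59 − 8.59 = +0.00
r = [OBr-]/[HOBr] = 10^(+0.00) = 1

ratio = 1.0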